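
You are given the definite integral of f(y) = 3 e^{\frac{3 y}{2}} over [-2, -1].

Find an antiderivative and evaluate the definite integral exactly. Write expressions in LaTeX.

Antiderivative: F(y) = 2 e^{\frac{3 y}{2}}; value = - \frac{2}{e^{3}} + \frac{2}{e^{\frac{3}{2}}}

An antiderivative F(y) passes only if d/dy[F] lands on f(y) exactly.
F(y) = 2 e^{\frac{3 y}{2}} is an antiderivative of f.
Check: d/dy[2 e^{\frac{3 y}{2}}] = 3 e^{\frac{3 y}{2}} = f(y).
F(-1) = \frac{2}{e^{\frac{3}{2}}}; F(-2) = \frac{2}{e^{3}}.
Integral = F(-1) - F(-2) = - \frac{2}{e^{3}} + \frac{2}{e^{\frac{3}{2}}}.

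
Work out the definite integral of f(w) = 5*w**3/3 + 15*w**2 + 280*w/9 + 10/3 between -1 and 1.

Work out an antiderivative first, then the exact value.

The substitution u = -w**2/2 - 3*w - 1/3 works: f is exactly (dF/du)*(du/dw) for that inner function.
F(w) = 5*w**4/12 + 5*w**3 + 140*w**2/9 + 10*w/3 is an antiderivative of f.
Check: d/dw[5*w**4/12 + 5*w**3 + 140*w**2/9 + 10*w/3] = 5*w**3/3 + 15*w**2 + 280*w/9 + 10/3 = f(w).
F(1) = 875/36; F(-1) = 275/36.
Integral = F(1) - F(-1) = 50/3.

Antiderivative: F(w) = 5*w**4/12 + 5*w**3 + 140*w**2/9 + 10*w/3; value = 50/3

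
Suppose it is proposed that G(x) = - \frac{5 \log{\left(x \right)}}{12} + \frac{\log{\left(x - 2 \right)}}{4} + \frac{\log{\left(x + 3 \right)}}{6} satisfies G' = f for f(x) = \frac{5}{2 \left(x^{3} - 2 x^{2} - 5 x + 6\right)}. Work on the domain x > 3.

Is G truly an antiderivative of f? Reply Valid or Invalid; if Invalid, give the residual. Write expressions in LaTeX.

d/dx[G] = \frac{5}{2 x^{3} + 2 x^{2} - 12 x}
d/dx[G] - f(x) = \frac{- 15 x^{2} + 5 x + 30}{2 x^{6} - 2 x^{5} - 26 x^{4} + 26 x^{3} + 72 x^{2} - 72 x} != 0.

Invalid: d/dx[G] - f = \frac{- 15 x^{2} + 5 x + 30}{2 x^{6} - 2 x^{5} - 26 x^{4} + 26 x^{3} + 72 x^{2} - 72 x}, which is not 0.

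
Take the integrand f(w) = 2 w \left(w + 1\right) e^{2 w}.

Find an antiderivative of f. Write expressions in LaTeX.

An antiderivative is F(w) = w^{2} e^{2 w}.

Recognize the product-rule pattern: f = u'v + uv' with u = w^{2}, v = e^{2 w}, so integration by parts undoes it.
Check: d/dw[w^{2} e^{2 w}] = 2 w^{2} e^{2 w} + 2 w e^{2 w}, which equals f(w).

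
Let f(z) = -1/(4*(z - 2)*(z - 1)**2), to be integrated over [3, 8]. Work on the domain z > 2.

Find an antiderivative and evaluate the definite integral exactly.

Antiderivative: F(z) = (-z*log(z - 2) + z*log(z - 1) + log(z - 2) - log(z - 1) - 1)/(4*(z - 1)); value = -log(6)/4 - log(2)/4 + 5/56 + log(7)/4

Factor the denominator (4*(z - 2)*(z - 1)**2) and decompose: f = 1/(4*(z - 1)) + 1/(4*(z - 1)**2) - 1/(4*(z - 2)); each piece integrates to a log, atan, or power term.
F(z) = (-z*log(z - 2) + z*log(z - 1) + log(z - 2) - log(z - 1) - 1)/(4*(z - 1)) is an antiderivative of f.
Check: d/dz[(-z*log(z - 2) + z*log(z - 1) + log(z - 2) - log(z - 1) - 1)/(4*(z - 1))] = -1/(4*z**3 - 16*z**2 + 20*z - 8), which equals f(z).
F(8) = -log(6)/4 - 1/28 + log(7)/4; F(3) = -1/8 + log(2)/4.
Integral = F(8) - F(3) = -log(6)/4 - log(2)/4 + 5/56 + log(7)/4.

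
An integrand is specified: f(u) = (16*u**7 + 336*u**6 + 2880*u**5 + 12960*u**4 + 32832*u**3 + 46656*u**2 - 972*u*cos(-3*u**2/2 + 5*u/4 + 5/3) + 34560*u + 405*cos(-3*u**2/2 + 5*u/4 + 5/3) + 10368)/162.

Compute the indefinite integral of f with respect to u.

F(u) = u**8/81 + 8*u**7/27 + 80*u**6/27 + 16*u**5 + 152*u**4/3 + 96*u**3 + 320*u**2/3 + 64*u + 2*sin(-3*u**2/2 + 5*u/4 + 5/3) + C

For F(u) to be correct the identity F'(u) - f(u) = 0 must hold.
Check: d/du[u**8/81 + 8*u**7/27 + 80*u**6/27 + 16*u**5 + 152*u**4/3 + 96*u**3 + 320*u**2/3 + 64*u + 2*sin(-3*u**2/2 + 5*u/4 + 5/3)] = 8*u**7/81 + 56*u**6/27 + 160*u**5/9 + 80*u**4 + 608*u**3/3 + 288*u**2 - 6*u*cos(-3*u**2/2 + 5*u/4 + 5/3) + 640*u/3 + 5*cos(-3*u**2/2 + 5*u/4 + 5/3)/2 + 64, which equals f(u).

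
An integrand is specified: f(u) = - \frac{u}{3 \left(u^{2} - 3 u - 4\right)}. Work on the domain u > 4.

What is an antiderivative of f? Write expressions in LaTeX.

Factor the denominator (3 \left(u - 4\right) \left(u + 1\right)) and decompose: f = - \frac{1}{15 \left(u + 1\right)} - \frac{4}{15 \left(u - 4\right)}; each piece integrates to a log, atan, or power term.
Check: d/du[- \frac{4 \log{\left(u - 4 \right)}}{15} - \frac{\log{\left(u + 1 \right)}}{15}] = - \frac{u}{3 u^{2} - 9 u - 12}, which equals f(u).

An antiderivative is F(u) = - \frac{4 \log{\left(u - 4 \right)}}{15} - \frac{\log{\left(u + 1 \right)}}{15}.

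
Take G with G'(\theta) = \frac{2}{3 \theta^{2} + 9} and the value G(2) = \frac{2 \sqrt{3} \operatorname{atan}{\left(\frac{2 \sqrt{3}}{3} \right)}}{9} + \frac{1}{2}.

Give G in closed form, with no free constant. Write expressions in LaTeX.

G(\theta) = \frac{2 \sqrt{3} \operatorname{atan}{\left(\frac{\sqrt{3} \theta}{3} \right)}}{9} + \frac{1}{2}

A first test for any G(\theta): its \theta-derivative must equal the given G'(\theta).
A general antiderivative is \frac{2 \sqrt{3} \operatorname{atan}{\left(\frac{\sqrt{3} \theta}{3} \right)}}{9} + C.
The condition gives C = \frac{2 \sqrt{3} \operatorname{atan}{\left(\frac{2 \sqrt{3}}{3} \right)}}{9} + \frac{1}{2} - (\frac{2 \sqrt{3} \operatorname{atan}{\left(\frac{2 \sqrt{3}}{3} \right)}}{9}) = \frac{1}{2}.
So G(\theta) = \frac{2 \sqrt{3} \operatorname{atan}{\left(\frac{\sqrt{3} \theta}{3} \right)}}{9} + \frac{1}{2}.
Check: d/d\theta[\frac{2 \sqrt{3} \operatorname{atan}{\left(\frac{\sqrt{3} \theta}{3} \right)}}{9} + \frac{1}{2}] = \frac{2}{3 \theta^{2} + 9} = G'(\theta).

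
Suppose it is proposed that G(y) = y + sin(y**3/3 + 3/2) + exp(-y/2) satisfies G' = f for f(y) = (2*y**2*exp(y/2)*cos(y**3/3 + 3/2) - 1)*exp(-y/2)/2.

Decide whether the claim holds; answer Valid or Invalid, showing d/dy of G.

d/dy[G] = (2*y**2*exp(y/2)*cos(y**3/3 + 3/2) + 2*exp(y/2) - 1)*exp(-y/2)/2
d/dy[G] - f(y) = 1 != 0.

Invalid: d/dy[G] - f = 1, which is not 0.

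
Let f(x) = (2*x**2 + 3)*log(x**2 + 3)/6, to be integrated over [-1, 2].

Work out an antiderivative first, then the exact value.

Any candidate F(x) must reproduce f(x) exactly when differentiated.
F(x) = (-4*x**3 + 3*x*(2*x**2 + 9)*log(x**2 + 3) - 18*x + 18*sqrt(3)*atan(sqrt(3)*x/3))/54 is an antiderivative of f.
Check: d/dx[(-4*x**3 + 3*x*(2*x**2 + 9)*log(x**2 + 3) - 18*x + 18*sqrt(3)*atan(sqrt(3)*x/3))/54] = x**2*log(x**2 + 3)/3 + log(x**2 + 3)/2, which equals f(x).
F(2) = -34/27 + sqrt(3)*atan(2*sqrt(3)/3)/3 + 17*log(7)/9; F(-1) = -11*log(4)/18 - sqrt(3)*pi/18 + 11/27.
Integral = F(2) - F(-1) = -5/3 + sqrt(3)*pi/18 + sqrt(3)*atan(2*sqrt(3)/3)/3 + 11*log(4)/18 + 17*log(7)/9.

Antiderivative: F(x) = (-4*x**3 + 3*x*(2*x**2 + 9)*log(x**2 + 3) - 18*x + 18*sqrt(3)*atan(sqrt(3)*x/3))/54; value = -5/3 + sqrt(3)*pi/18 + sqrt(3)*atan(2*sqrt(3)/3)/3 + 11*log(4)/18 + 17*log(7)/9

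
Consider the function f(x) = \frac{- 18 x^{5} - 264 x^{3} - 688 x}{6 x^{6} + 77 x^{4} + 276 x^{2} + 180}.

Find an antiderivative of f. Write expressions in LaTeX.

An antiderivative is F(x) = - \frac{3 x^{2} \log{\left(2 x^{2} + \frac{5}{3} \right)} + 18 \log{\left(2 x^{2} + \frac{5}{3} \right)} - 8}{2 \left(x^{2} + 6\right)}.

A candidate is checked by its d/dx: the result must match f(x).
Check: d/dx[- \frac{3 x^{2} \log{\left(2 x^{2} + \frac{5}{3} \right)} + 18 \log{\left(2 x^{2} + \frac{5}{3} \right)} - 8}{2 \left(x^{2} + 6\right)}] = \frac{- 18 x^{5} - 264 x^{3} - 688 x}{6 x^{6} + 77 x^{4} + 276 x^{2} + 180} = f(x).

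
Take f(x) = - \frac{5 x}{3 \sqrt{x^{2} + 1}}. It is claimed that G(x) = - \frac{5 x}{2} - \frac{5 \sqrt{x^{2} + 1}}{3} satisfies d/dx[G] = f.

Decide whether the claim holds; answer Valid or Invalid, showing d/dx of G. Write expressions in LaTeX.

Invalid: d/dx[G] - f = - \frac{5}{2}, which is not 0.

d/dx[G] = \frac{- 10 x - 15 \sqrt{x^{2} + 1}}{6 \sqrt{x^{2} + 1}}
d/dx[G] - f(x) = - \frac{5}{2} != 0.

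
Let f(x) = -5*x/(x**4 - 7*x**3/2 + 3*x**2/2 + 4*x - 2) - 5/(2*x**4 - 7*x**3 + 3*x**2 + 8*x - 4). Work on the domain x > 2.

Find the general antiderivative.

The denominator factors as (x - 2)**2*(x + 1)*(2*x - 1); partial fractions split f into directly integrable pieces: -80/(27*(2*x - 1)) - 5/(27*(x + 1)) + 5/(3*(x - 2)) - 25/(9*(x - 2)**2).
Check: d/dx[(45*x*log(x - 2) - 40*x*log(x - 1/2) - 5*x*log(x + 1) - 90*log(x - 2) + 80*log(x - 1/2) + 10*log(x + 1) + 75)/(27*x - 54)] = (-10*x - 5)/(2*x**4 - 7*x**3 + 3*x**2 + 8*x - 4), which equals f(x).

F(x) = (45*x*log(x - 2) - 40*x*log(x - 1/2) - 5*x*log(x + 1) - 90*log(x - 2) + 80*log(x - 1/2) + 10*log(x + 1) + 75)/(27*x - 54) + C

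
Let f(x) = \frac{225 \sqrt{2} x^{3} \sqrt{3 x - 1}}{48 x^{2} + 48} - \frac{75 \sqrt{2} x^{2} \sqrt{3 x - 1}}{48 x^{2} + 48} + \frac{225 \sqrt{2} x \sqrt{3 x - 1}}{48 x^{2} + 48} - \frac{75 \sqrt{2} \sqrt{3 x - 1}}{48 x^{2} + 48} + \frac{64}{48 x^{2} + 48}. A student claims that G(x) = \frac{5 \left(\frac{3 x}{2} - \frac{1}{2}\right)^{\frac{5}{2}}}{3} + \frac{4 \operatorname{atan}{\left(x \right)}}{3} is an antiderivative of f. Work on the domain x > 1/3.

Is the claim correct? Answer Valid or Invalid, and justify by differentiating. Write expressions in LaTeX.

d/dx[G] = \frac{225 \sqrt{2} x^{3} \sqrt{3 x - 1} - 75 \sqrt{2} x^{2} \sqrt{3 x - 1} + 225 \sqrt{2} x \sqrt{3 x - 1} - 75 \sqrt{2} \sqrt{3 x - 1} + 64}{48 x^{2} + 48}
This equals f(x) exactly, so the claim holds.

Valid: G'(x) = f(x).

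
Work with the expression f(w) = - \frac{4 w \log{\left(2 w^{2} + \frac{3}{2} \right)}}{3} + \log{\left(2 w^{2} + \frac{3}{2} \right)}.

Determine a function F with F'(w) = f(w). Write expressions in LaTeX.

Integrate term by term and add the pieces.
Check: d/dw[\frac{4 w^{2} + 2 w \left(3 - 2 w\right) \log{\left(2 w^{2} + \frac{3}{2} \right)} - 12 w - 3 \log{\left(w^{2} + \frac{3}{4} \right)} + 6 \sqrt{3} \operatorname{atan}{\left(\frac{2 \sqrt{3} w}{3} \right)}}{6}] = - \frac{4 w \log{\left(2 w^{2} + \frac{3}{2} \right)}}{3} + \log{\left(2 w^{2} + \frac{3}{2} \right)} = f(w).

An antiderivative is F(w) = \frac{4 w^{2} + 2 w \left(3 - 2 w\right) \log{\left(2 w^{2} + \frac{3}{2} \right)} - 12 w - 3 \log{\left(w^{2} + \frac{3}{4} \right)} + 6 \sqrt{3} \operatorname{atan}{\left(\frac{2 \sqrt{3} w}{3} \right)}}{6}.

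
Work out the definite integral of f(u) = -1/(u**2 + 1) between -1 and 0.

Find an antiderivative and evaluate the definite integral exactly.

A first test for any F(u): its u-derivative must equal f(u) identically.
F(u) = -atan(u) is an antiderivative of f.
Check: d/du[-atan(u)] = -1/(u**2 + 1) = f(u).
F(0) = 0; F(-1) = pi/4.
Integral = F(0) - F(-1) = -pi/4.

Antiderivative: F(u) = -atan(u); value = -pi/4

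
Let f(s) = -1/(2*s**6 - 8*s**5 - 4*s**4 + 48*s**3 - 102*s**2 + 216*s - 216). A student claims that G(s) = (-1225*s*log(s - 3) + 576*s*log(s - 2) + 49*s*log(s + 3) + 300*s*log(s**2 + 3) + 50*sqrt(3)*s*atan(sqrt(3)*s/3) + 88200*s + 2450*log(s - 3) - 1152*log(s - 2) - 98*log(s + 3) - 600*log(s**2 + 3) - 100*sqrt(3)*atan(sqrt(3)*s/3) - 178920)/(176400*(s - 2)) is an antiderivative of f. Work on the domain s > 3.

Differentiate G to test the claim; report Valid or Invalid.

Valid: G'(s) = f(s).

d/ds[G] = -1/(2*s**6 - 8*s**5 - 4*s**4 + 48*s**3 - 102*s**2 + 216*s - 216)
This equals f(s) exactly, so the claim holds.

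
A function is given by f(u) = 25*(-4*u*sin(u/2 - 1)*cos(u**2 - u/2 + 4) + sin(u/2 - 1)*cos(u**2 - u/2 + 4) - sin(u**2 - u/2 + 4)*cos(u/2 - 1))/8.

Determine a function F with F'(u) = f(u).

f has the shape v'r + vr' for v = -25*sin(u/2 - 1)/4 and r = sin(u**2 - u/2 + 4) — it is the derivative of the product v*r.
Check: d/du[-25*sin(u/2 - 1)*sin(u**2 - u/2 + 4)/4] = -25*u*sin(u/2 - 1)*cos(u**2 - u/2 + 4)/2 + 25*sin(u/2 - 1)*cos(u**2 - u/2 + 4)/8 - 25*sin(u**2 - u/2 + 4)*cos(u/2 - 1)/8, which equals f(u).

An antiderivative is F(u) = -25*sin(u/2 - 1)*sin(u**2 - u/2 + 4)/4.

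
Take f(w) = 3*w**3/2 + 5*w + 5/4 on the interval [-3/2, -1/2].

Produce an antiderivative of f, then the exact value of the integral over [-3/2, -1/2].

Integrate term by term and add the pieces.
F(w) = 3*w**4/8 + 5*w**2/2 + 5*w/4 is an antiderivative of f.
Check: d/dw[3*w**4/8 + 5*w**2/2 + 5*w/4] = 3*w**3/2 + 5*w + 5/4 = f(w).
F(-1/2) = 3/128; F(-3/2) = 723/128.
Integral = F(-1/2) - F(-3/2) = -45/8.

Antiderivative: F(w) = 3*w**4/8 + 5*w**2/2 + 5*w/4; value = -45/8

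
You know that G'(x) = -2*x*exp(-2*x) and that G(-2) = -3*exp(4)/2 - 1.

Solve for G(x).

G'(x) has the shape u'v + uv' for u = x + 1/2 and v = exp(-2*x) — it is the derivative of the product u*v.
A general antiderivative is (2*x + 1)*exp(-2*x)/2 + C.
The condition gives C = -3*exp(4)/2 - 1 - (-3*exp(4)/2) = -1.
So G(x) = (2*x + 1)*exp(-2*x)/2 - 1.
Check: d/dx[(2*x + 1)*exp(-2*x)/2 - 1] = -2*x*exp(-2*x) = G'(x).

G(x) = (2*x + 1)*exp(-2*x)/2 - 1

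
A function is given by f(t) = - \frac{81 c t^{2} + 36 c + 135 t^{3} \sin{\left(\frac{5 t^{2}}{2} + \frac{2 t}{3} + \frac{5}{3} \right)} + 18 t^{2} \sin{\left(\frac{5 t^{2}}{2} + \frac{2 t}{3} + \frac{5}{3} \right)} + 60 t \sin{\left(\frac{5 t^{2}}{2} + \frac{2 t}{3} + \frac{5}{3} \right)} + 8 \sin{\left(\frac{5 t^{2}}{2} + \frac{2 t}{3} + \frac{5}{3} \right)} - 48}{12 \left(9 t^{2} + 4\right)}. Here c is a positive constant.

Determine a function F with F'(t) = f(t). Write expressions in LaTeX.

An antiderivative is F(t) = - \frac{3 c t}{4} + \frac{\cos{\left(\frac{5 t^{2}}{2} + \frac{2 t}{3} + \frac{5}{3} \right)}}{4} + \frac{2 \operatorname{atan}{\left(\frac{3 t}{2} \right)}}{3}.

A candidate is checked by its d/dt: the result must match f(t).
Check: d/dt[- \frac{3 c t}{4} + \frac{\cos{\left(\frac{5 t^{2}}{2} + \frac{2 t}{3} + \frac{5}{3} \right)}}{4} + \frac{2 \operatorname{atan}{\left(\frac{3 t}{2} \right)}}{3}] = \frac{- 81 c t^{2} - 36 c - 135 t^{3} \sin{\left(\frac{5 t^{2}}{2} + \frac{2 t}{3} + \frac{5}{3} \right)} - 18 t^{2} \sin{\left(\frac{5 t^{2}}{2} + \frac{2 t}{3} + \frac{5}{3} \right)} - 60 t \sin{\left(\frac{5 t^{2}}{2} + \frac{2 t}{3} + \frac{5}{3} \right)} - 8 \sin{\left(\frac{5 t^{2}}{2} + \frac{2 t}{3} + \frac{5}{3} \right)} + 48}{108 t^{2} + 48}, which equals f(t).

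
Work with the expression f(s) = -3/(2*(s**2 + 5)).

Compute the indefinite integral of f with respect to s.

Since d/ds undoes antidifferentiation here, F'(s) = f(s) is required of F(s).
Check: d/ds[-3*sqrt(5)*atan(sqrt(5)*s/5)/10] = -3/(2*s**2 + 10), which equals f(s).

F(s) = -3*sqrt(5)*atan(sqrt(5)*s/5)/10 + C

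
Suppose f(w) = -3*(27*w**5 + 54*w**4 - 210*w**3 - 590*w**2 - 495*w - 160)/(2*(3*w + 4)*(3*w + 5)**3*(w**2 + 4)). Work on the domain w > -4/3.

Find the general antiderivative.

F(w) = -log(3*w/2 + 2)/2 + 3*atan(w/2)/4 - 5/(18*w**2 + 60*w + 50) + C

An antiderivative F(w) passes only if d/dw[F] lands on f(w) exactly.
Check: d/dw[-log(3*w/2 + 2)/2 + 3*atan(w/2)/4 - 5/(18*w**2 + 60*w + 50)] = (-81*w**5 - 162*w**4 + 630*w**3 + 1770*w**2 + 1485*w + 480)/(162*w**6 + 1026*w**5 + 3078*w**4 + 6654*w**3 + 10720*w**2 + 10200*w + 4000), which equals f(w).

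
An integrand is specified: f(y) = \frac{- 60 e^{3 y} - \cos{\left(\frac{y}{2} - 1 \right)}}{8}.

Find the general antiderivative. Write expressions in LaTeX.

F(y) = - \frac{5 e^{3 y}}{2} - \frac{\sin{\left(\frac{y}{2} - 1 \right)}}{4} + C

A candidate is checked by its d/dy: the result must match f(y).
Check: d/dy[- \frac{5 e^{3 y}}{2} - \frac{\sin{\left(\frac{y}{2} - 1 \right)}}{4}] = - \frac{15 e^{3 y}}{2} - \frac{\cos{\left(\frac{y}{2} - 1 \right)}}{8}, which equals f(y).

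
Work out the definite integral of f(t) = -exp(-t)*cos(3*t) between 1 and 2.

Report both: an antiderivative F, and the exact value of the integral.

For F(t) to be correct the identity F'(t) - f(t) = 0 must hold.
F(t) = (-3*sin(3*t) + cos(3*t))*exp(-t)/10 is an antiderivative of f.
Check: d/dt[(-3*sin(3*t) + cos(3*t))*exp(-t)/10] = -exp(-t)*cos(3*t) = f(t).
F(2) = -3*exp(-2)*sin(6)/10 + exp(-2)*cos(6)/10; F(1) = exp(-1)*cos(3)/10 - 3*exp(-1)*sin(3)/10.
Integral = F(2) - F(1) = -3*exp(-2)*sin(6)/10 + exp(-2)*cos(6)/10 + 3*exp(-1)*sin(3)/10 - exp(-1)*cos(3)/10.

Antiderivative: F(t) = (-3*sin(3*t) + cos(3*t))*exp(-t)/10; value = -3*exp(-2)*sin(6)/10 + exp(-2)*cos(6)/10 + 3*exp(-1)*sin(3)/10 - exp(-1)*cos(3)/10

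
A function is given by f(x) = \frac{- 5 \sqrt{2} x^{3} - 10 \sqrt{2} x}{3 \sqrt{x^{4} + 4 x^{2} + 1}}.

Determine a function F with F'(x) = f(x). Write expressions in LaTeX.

The substitution u = \frac{x^{4}}{2} + 2 x^{2} + \frac{1}{2} works: f is exactly (dF/du)*(du/dx) for that inner function.
Check: d/dx[- \frac{5 \sqrt{\frac{x^{4}}{2} + 2 x^{2} + \frac{1}{2}}}{3}] = \frac{- 5 \sqrt{2} x^{3} - 10 \sqrt{2} x}{3 \sqrt{x^{4} + 4 x^{2} + 1}} = f(x).

An antiderivative is F(x) = - \frac{5 \sqrt{\frac{x^{4}}{2} + 2 x^{2} + \frac{1}{2}}}{3}.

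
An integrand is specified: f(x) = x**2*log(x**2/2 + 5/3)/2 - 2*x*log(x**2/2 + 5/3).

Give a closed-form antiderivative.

An antiderivative is F(x) = (-6*x**3 + 9*x**2*(x - 6)*log(x**2/2 + 5/3) + 54*x**2 + 60*x - 180*log(x**2 + 10/3) - 20*sqrt(30)*atan(sqrt(30)*x/10))/54.

The integrand splits into summands that can be handled one at a time.
Check: d/dx[(-6*x**3 + 9*x**2*(x - 6)*log(x**2/2 + 5/3) + 54*x**2 + 60*x - 180*log(x**2 + 10/3) - 20*sqrt(30)*atan(sqrt(30)*x/10))/54] = x**2*log(3*x**2 + 10)/2 - x**2*log(6)/2 - 2*x*log(3*x**2 + 10) + 2*x*log(6), which equals f(x).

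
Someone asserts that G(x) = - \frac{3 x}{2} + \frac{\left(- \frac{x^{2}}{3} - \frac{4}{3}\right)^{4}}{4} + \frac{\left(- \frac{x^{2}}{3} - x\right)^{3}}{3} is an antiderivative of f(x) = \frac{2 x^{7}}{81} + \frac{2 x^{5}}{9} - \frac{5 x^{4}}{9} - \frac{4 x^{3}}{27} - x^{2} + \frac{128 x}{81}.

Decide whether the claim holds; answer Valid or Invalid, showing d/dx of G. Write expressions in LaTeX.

d/dx[G] = \frac{2 x^{7}}{81} + \frac{2 x^{5}}{9} - \frac{5 x^{4}}{9} - \frac{4 x^{3}}{27} - x^{2} + \frac{128 x}{81} - \frac{3}{2}
d/dx[G] - f(x) = - \frac{3}{2} != 0.

Invalid: d/dx[G] - f = - \frac{3}{2}, which is not 0.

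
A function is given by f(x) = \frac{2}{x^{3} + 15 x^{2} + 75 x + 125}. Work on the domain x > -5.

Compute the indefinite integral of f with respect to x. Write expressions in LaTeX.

F(x) = - \frac{1}{x^{2} + 10 x + 25} + C

Check any antiderivative F(x) by computing F'(x) and comparing it with f(x).
Check: d/dx[- \frac{1}{x^{2} + 10 x + 25}] = \frac{2}{x^{3} + 15 x^{2} + 75 x + 125} = f(x).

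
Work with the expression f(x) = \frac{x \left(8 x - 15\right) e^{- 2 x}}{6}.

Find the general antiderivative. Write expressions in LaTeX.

Recognize the product-rule pattern: f = u'v + uv' with u = - \frac{2 x^{2}}{3} + \frac{7 x}{12} + \frac{7}{24}, v = e^{- 2 x}, so integration by parts undoes it.
Check: d/dx[\frac{\left(- 16 x^{2} + 14 x + 7\right) e^{- 2 x}}{24}] = \frac{\left(8 x^{2} - 15 x\right) e^{- 2 x}}{6}, which equals f(x).

F(x) = \frac{\left(- 16 x^{2} + 14 x + 7\right) e^{- 2 x}}{24} + C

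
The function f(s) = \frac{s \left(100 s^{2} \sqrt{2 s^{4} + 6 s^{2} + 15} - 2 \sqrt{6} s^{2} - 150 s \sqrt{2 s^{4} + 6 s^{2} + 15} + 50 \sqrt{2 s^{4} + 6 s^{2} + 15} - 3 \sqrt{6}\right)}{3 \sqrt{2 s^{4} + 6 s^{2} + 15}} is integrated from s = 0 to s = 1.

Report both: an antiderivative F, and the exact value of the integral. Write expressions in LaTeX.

A candidate is checked by its d/ds: the result must match f(s).
F(s) = \frac{50 s^{2} \left(1 - s\right)^{2} - \sqrt{6} \sqrt{2 s^{4} + 6 s^{2} + 15}}{6} is an antiderivative of f.
Check: d/ds[\frac{50 s^{2} \left(1 - s\right)^{2} - \sqrt{6} \sqrt{2 s^{4} + 6 s^{2} + 15}}{6}] = \frac{100 s^{3} \sqrt{2 s^{4} + 6 s^{2} + 15} - 2 \sqrt{6} s^{3} - 150 s^{2} \sqrt{2 s^{4} + 6 s^{2} + 15} + 50 s \sqrt{2 s^{4} + 6 s^{2} + 15} - 3 \sqrt{6} s}{3 \sqrt{2 s^{4} + 6 s^{2} + 15}}, which equals f(s).
F(1) = - \frac{\sqrt{138}}{6}; F(0) = - \frac{\sqrt{10}}{2}.
Integral = F(1) - F(0) = - \frac{\sqrt{138}}{6} + \frac{\sqrt{10}}{2}.

Antiderivative: F(s) = \frac{50 s^{2} \left(1 - s\right)^{2} - \sqrt{6} \sqrt{2 s^{4} + 6 s^{2} + 15}}{6}; value = - \frac{\sqrt{138}}{6} + \frac{\sqrt{10}}{2}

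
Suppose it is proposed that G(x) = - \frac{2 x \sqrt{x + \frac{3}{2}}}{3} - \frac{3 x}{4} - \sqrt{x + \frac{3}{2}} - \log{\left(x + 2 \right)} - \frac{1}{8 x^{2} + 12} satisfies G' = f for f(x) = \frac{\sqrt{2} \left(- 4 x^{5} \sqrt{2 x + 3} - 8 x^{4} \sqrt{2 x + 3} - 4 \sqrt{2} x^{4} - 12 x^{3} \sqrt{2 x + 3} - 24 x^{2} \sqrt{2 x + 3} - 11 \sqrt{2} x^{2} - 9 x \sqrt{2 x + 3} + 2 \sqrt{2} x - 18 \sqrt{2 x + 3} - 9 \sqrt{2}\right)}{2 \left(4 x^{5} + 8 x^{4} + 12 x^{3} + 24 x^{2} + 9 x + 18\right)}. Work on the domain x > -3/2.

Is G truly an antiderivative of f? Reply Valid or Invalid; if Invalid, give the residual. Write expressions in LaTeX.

d/dx[G] = \frac{- 32 x^{6} - 12 \sqrt{2} x^{5} \sqrt{2 x + 3} - 112 x^{5} - 40 \sqrt{2} x^{4} \sqrt{2 x + 3} - 192 x^{4} - 36 \sqrt{2} x^{3} \sqrt{2 x + 3} - 336 x^{3} - 116 \sqrt{2} x^{2} \sqrt{2 x + 3} - 360 x^{2} - 19 \sqrt{2} x \sqrt{2 x + 3} - 252 x - 90 \sqrt{2} \sqrt{2 x + 3} - 216}{16 \sqrt{2} x^{5} \sqrt{2 x + 3} + 32 \sqrt{2} x^{4} \sqrt{2 x + 3} + 48 \sqrt{2} x^{3} \sqrt{2 x + 3} + 96 \sqrt{2} x^{2} \sqrt{2 x + 3} + 36 \sqrt{2} x \sqrt{2 x + 3} + 72 \sqrt{2} \sqrt{2 x + 3}}
d/dx[G] - f(x) = - \frac{3}{4} != 0.

Invalid: d/dx[G] - f = - \frac{3}{4}, which is not 0.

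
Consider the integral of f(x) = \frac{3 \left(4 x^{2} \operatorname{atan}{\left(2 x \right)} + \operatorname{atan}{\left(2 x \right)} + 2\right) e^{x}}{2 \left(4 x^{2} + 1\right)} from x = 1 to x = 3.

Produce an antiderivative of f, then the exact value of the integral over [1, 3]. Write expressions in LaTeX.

Antiderivative: F(x) = \frac{3 e^{x} \operatorname{atan}{\left(2 x \right)}}{2}; value = - \frac{3 e \operatorname{atan}{\left(2 \right)}}{2} + \frac{3 e^{3} \operatorname{atan}{\left(6 \right)}}{2}

Recognize the product-rule pattern: f = u'v + uv' with u = \frac{3 \operatorname{atan}{\left(2 x \right)}}{2}, v = e^{x}, so integration by parts undoes it.
F(x) = \frac{3 e^{x} \operatorname{atan}{\left(2 x \right)}}{2} is an antiderivative of f.
Check: d/dx[\frac{3 e^{x} \operatorname{atan}{\left(2 x \right)}}{2}] = \frac{12 x^{2} e^{x} \operatorname{atan}{\left(2 x \right)} + 3 e^{x} \operatorname{atan}{\left(2 x \right)} + 6 e^{x}}{8 x^{2} + 2}, which equals f(x).
F(3) = \frac{3 e^{3} \operatorname{atan}{\left(6 \right)}}{2}; F(1) = \frac{3 e \operatorname{atan}{\left(2 \right)}}{2}.
Integral = F(3) - F(1) = - \frac{3 e \operatorname{atan}{\left(2 \right)}}{2} + \frac{3 e^{3} \operatorname{atan}{\left(6 \right)}}{2}.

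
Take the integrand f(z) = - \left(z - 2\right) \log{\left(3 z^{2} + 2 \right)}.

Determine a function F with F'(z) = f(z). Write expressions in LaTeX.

Since d/dz undoes antidifferentiation here, F'(z) = f(z) is required of F(z).
Check: d/dz[- \frac{3 z^{2} \log{\left(3 z^{2} + 2 \right)} - 3 z^{2} - 12 z \log{\left(3 z^{2} + 2 \right)} + 24 z + 2 \log{\left(z^{2} + \frac{2}{3} \right)} - 8 \sqrt{6} \operatorname{atan}{\left(\frac{\sqrt{6} z}{2} \right)}}{6}] = - z \log{\left(3 z^{2} + 2 \right)} + 2 \log{\left(3 z^{2} + 2 \right)}, which equals f(z).

An antiderivative is F(z) = - \frac{3 z^{2} \log{\left(3 z^{2} + 2 \right)} - 3 z^{2} - 12 z \log{\left(3 z^{2} + 2 \right)} + 24 z + 2 \log{\left(z^{2} + \frac{2}{3} \right)} - 8 \sqrt{6} \operatorname{atan}{\left(\frac{\sqrt{6} z}{2} \right)}}{6}.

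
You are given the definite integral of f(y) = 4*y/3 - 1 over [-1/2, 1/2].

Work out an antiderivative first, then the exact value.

Antiderivative: F(y) = 2*y**2/3 - y; value = -1

Check any antiderivative F(y) by computing F'(y) and comparing it with f(y).
F(y) = 2*y**2/3 - y is an antiderivative of f.
Check: d/dy[2*y**2/3 - y] = 4*y/3 - 1 = f(y).
F(1/2) = -1/3; F(-1/2) = 2/3.
Integral = F(1/2) - F(-1/2) = -1.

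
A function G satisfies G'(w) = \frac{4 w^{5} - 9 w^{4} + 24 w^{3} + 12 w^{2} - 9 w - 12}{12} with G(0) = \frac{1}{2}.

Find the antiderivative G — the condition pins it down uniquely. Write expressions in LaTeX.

G(w) = \frac{w^{6}}{18} - \frac{3 w^{5}}{20} + \frac{w^{4}}{2} + \frac{w^{3}}{3} - \frac{3 w^{2}}{8} - w + \frac{1}{2}

A first test for any G(w): its w-derivative must equal the given G'(w).
A general antiderivative is \frac{w^{6}}{18} - \frac{3 w^{5}}{20} + \frac{w^{4}}{2} + \frac{w^{3}}{3} - \frac{3 w^{2}}{8} - w + C.
The condition gives C = \frac{1}{2} - (0) = \frac{1}{2}.
So G(w) = \frac{w^{6}}{18} - \frac{3 w^{5}}{20} + \frac{w^{4}}{2} + \frac{w^{3}}{3} - \frac{3 w^{2}}{8} - w + \frac{1}{2}.
Check: d/dw[\frac{w^{6}}{18} - \frac{3 w^{5}}{20} + \frac{w^{4}}{2} + \frac{w^{3}}{3} - \frac{3 w^{2}}{8} - w + \frac{1}{2}] = \frac{w^{5}}{3} - \frac{3 w^{4}}{4} + 2 w^{3} + w^{2} - \frac{3 w}{4} - 1, which equals G'(w).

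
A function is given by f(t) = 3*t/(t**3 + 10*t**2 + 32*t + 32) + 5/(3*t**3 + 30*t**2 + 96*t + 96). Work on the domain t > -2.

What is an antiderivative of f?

The denominator factors as 3*(t + 2)*(t + 4)**2; partial fractions split f into directly integrable pieces: 13/(12*(t + 4)) + 31/(6*(t + 4)**2) - 13/(12*(t + 2)).
Check: d/dt[(-13*t*log(t + 2) + 13*t*log(t + 4) - 52*log(t + 2) + 52*log(t + 4) - 62)/(12*t + 48)] = (9*t + 5)/(3*t**3 + 30*t**2 + 96*t + 96), which equals f(t).

An antiderivative is F(t) = (-13*t*log(t + 2) + 13*t*log(t + 4) - 52*log(t + 2) + 52*log(t + 4) - 62)/(12*t + 48).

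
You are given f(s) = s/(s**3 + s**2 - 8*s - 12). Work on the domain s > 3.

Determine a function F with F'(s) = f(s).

The denominator factors as (s - 3)*(s + 2)**2; partial fractions split f into directly integrable pieces: -3/(25*(s + 2)) + 2/(5*(s + 2)**2) + 3/(25*(s - 3)).
Check: d/ds[-(-3*s*log(s - 3) + 3*s*log(s + 2) - 6*log(s - 3) + 6*log(s + 2) + 10)/(25*(s + 2))] = s/(s**3 + s**2 - 8*s - 12) = f(s).

An antiderivative is F(s) = -(-3*s*log(s - 3) + 3*s*log(s + 2) - 6*log(s - 3) + 6*log(s + 2) + 10)/(25*(s + 2)).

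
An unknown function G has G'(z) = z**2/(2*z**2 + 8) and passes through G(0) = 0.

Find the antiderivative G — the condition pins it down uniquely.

G(z) = z/2 - atan(z/2)

A first test for any G(z): its z-derivative must equal the given G'(z).
A general antiderivative is z/2 - atan(z/2) + C.
The condition gives C = 0 - (0) = 0.
So G(z) = z/2 - atan(z/2).
Check: d/dz[z/2 - atan(z/2)] = z**2/(2*z**2 + 8) = G'(z).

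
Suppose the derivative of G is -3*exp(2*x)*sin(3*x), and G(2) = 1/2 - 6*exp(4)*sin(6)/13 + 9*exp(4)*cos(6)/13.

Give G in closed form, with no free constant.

A first test for any G(x): its x-derivative must equal the given G'(x).
A general antiderivative is -6*exp(2*x)*sin(3*x)/13 + 9*exp(2*x)*cos(3*x)/13 + C.
The condition gives C = 1/2 - 6*exp(4)*sin(6)/13 + 9*exp(4)*cos(6)/13 - (-6*exp(4)*sin(6)/13 + 9*exp(4)*cos(6)/13) = 1/2.
So G(x) = -6*exp(2*x)*sin(3*x)/13 + 9*exp(2*x)*cos(3*x)/13 + 1/2.
Check: d/dx[-6*exp(2*x)*sin(3*x)/13 + 9*exp(2*x)*cos(3*x)/13 + 1/2] = -3*exp(2*x)*sin(3*x) = G'(x).

G(x) = -6*exp(2*x)*sin(3*x)/13 + 9*exp(2*x)*cos(3*x)/13 + 1/2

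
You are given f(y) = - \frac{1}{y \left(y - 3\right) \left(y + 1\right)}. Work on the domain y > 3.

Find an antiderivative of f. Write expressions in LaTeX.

Factor the denominator (y \left(y - 3\right) \left(y + 1\right)) and decompose: f = - \frac{1}{4 \left(y + 1\right)} - \frac{1}{12 \left(y - 3\right)} + \frac{1}{3 y}; each piece integrates to a log, atan, or power term.
Check: d/dy[- \frac{- 4 \log{\left(y \right)} + \log{\left(y - 3 \right)} + 3 \log{\left(y + 1 \right)}}{12}] = - \frac{1}{y^{3} - 2 y^{2} - 3 y}, which equals f(y).

An antiderivative is F(y) = - \frac{- 4 \log{\left(y \right)} + \log{\left(y - 3 \right)} + 3 \log{\left(y + 1 \right)}}{12}.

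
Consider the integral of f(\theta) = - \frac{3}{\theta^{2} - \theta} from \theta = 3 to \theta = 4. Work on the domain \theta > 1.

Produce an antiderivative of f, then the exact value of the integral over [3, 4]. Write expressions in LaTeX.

Factor the denominator (\theta \left(\theta - 1\right)) and decompose: f = - \frac{3}{\theta - 1} + \frac{3}{\theta}; each piece integrates to a log, atan, or power term.
F(\theta) = 3 \log{\left(\theta \right)} - 3 \log{\left(\theta - 1 \right)} is an antiderivative of f.
Check: d/d\theta[3 \log{\left(\theta \right)} - 3 \log{\left(\theta - 1 \right)}] = - \frac{3}{\theta^{2} - \theta} = f(\theta).
F(4) = - 3 \log{\left(3 \right)} + 3 \log{\left(4 \right)}; F(3) = - 3 \log{\left(2 \right)} + 3 \log{\left(3 \right)}.
Integral = F(4) - F(3) = - 6 \log{\left(3 \right)} + 3 \log{\left(2 \right)} + 3 \log{\left(4 \right)}.

Antiderivative: F(\theta) = 3 \log{\left(\theta \right)} - 3 \log{\left(\theta - 1 \right)}; value = - 6 \log{\left(3 \right)} + 3 \log{\left(2 \right)} + 3 \log{\left(4 \right)}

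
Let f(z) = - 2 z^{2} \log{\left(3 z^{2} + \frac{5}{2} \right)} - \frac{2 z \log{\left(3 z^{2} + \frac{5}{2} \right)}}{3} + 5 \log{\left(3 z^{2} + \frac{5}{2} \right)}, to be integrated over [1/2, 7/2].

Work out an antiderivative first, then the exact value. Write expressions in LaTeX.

The integrand splits into summands that can be handled one at a time.
F(z) = - \frac{36 z^{3} \log{\left(3 z^{2} + \frac{5}{2} \right)} - 24 z^{3} + 18 z^{2} \log{\left(3 z^{2} + \frac{5}{2} \right)} - 18 z^{2} - 270 z \log{\left(3 z^{2} + \frac{5}{2} \right)} + 600 z + 15 \log{\left(z^{2} + \frac{5}{6} \right)} - 100 \sqrt{30} \operatorname{atan}{\left(\frac{\sqrt{30} z}{5} \right)}}{54} is an antiderivative of f.
Check: d/dz[- \frac{36 z^{3} \log{\left(3 z^{2} + \frac{5}{2} \right)} - 24 z^{3} + 18 z^{2} \log{\left(3 z^{2} + \frac{5}{2} \right)} - 18 z^{2} - 270 z \log{\left(3 z^{2} + \frac{5}{2} \right)} + 600 z + 15 \log{\left(z^{2} + \frac{5}{6} \right)} - 100 \sqrt{30} \operatorname{atan}{\left(\frac{\sqrt{30} z}{5} \right)}}{54}] = - 2 z^{2} \log{\left(3 z^{2} + \frac{5}{2} \right)} - \frac{2 z \log{\left(3 z^{2} + \frac{5}{2} \right)}}{3} + 5 \log{\left(3 z^{2} + \frac{5}{2} \right)} = f(z).
F(7/2) = - \frac{91 \log{\left(\frac{157}{4} \right)}}{6} - \frac{63}{4} - \frac{5 \log{\left(\frac{157}{12} \right)}}{18} + \frac{50 \sqrt{30} \operatorname{atan}{\left(\frac{7 \sqrt{30}}{10} \right)}}{27}; F(1/2) = - \frac{65}{12} - \frac{5 \log{\left(\frac{13}{12} \right)}}{18} + \frac{7 \log{\left(\frac{13}{4} \right)}}{3} + \frac{50 \sqrt{30} \operatorname{atan}{\left(\frac{\sqrt{30}}{10} \right)}}{27}.
Integral = F(7/2) - F(1/2) = - \frac{91 \log{\left(\frac{157}{4} \right)}}{6} - \frac{31}{3} - \frac{50 \sqrt{30} \operatorname{atan}{\left(\frac{\sqrt{30}}{10} \right)}}{27} - \frac{7 \log{\left(\frac{13}{4} \right)}}{3} - \frac{5 \log{\left(\frac{157}{12} \right)}}{18} + \frac{5 \log{\left(\frac{13}{12} \right)}}{18} + \frac{50 \sqrt{30} \operatorname{atan}{\left(\frac{7 \sqrt{30}}{10} \right)}}{27}.

Antiderivative: F(z) = - \frac{36 z^{3} \log{\left(3 z^{2} + \frac{5}{2} \right)} - 24 z^{3} + 18 z^{2} \log{\left(3 z^{2} + \frac{5}{2} \right)} - 18 z^{2} - 270 z \log{\left(3 z^{2} + \frac{5}{2} \right)} + 600 z + 15 \log{\left(z^{2} + \frac{5}{6} \right)} - 100 \sqrt{30} \operatorname{atan}{\left(\frac{\sqrt{30} z}{5} \right)}}{54}; value = - \frac{91 \log{\left(\frac{157}{4} \right)}}{6} - \frac{31}{3} - \frac{50 \sqrt{30} \operatorname{atan}{\left(\frac{\sqrt{30}}{10} \right)}}{27} - \frac{7 \log{\left(\frac{13}{4} \right)}}{3} - \frac{5 \log{\left(\frac{157}{12} \right)}}{18} + \frac{5 \log{\left(\frac{13}{12} \right)}}{18} + \frac{50 \sqrt{30} \operatorname{atan}{\left(\frac{7 \sqrt{30}}{10} \right)}}{27}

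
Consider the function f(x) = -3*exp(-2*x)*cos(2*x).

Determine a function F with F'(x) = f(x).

An antiderivative is F(x) = -3*exp(-2*x)*sin(2*x)/4 + 3*exp(-2*x)*cos(2*x)/4.

Since d/dx undoes antidifferentiation here, F'(x) = f(x) is required of F(x).
Check: d/dx[-3*exp(-2*x)*sin(2*x)/4 + 3*exp(-2*x)*cos(2*x)/4] = -3*exp(-2*x)*cos(2*x) = f(x).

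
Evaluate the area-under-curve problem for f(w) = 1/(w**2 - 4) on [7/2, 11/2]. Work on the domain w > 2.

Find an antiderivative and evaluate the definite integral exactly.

The denominator factors as (w - 2)*(w + 2); partial fractions split f into directly integrable pieces: -1/(4*(w + 2)) + 1/(4*(w - 2)).
F(w) = log(w - 2)/4 - log(w + 2)/4 is an antiderivative of f.
Check: d/dw[log(w - 2)/4 - log(w + 2)/4] = 1/(w**2 - 4) = f(w).
F(11/2) = -log(15/2)/4 + log(7/2)/4; F(7/2) = -log(11/2)/4 + log(3/2)/4.
Integral = F(11/2) - F(7/2) = -log(15/2)/4 - log(3/2)/4 + log(7/2)/4 + log(11/2)/4.

Antiderivative: F(w) = log(w - 2)/4 - log(w + 2)/4; value = -log(15/2)/4 - log(3/2)/4 + log(7/2)/4 + log(11/2)/4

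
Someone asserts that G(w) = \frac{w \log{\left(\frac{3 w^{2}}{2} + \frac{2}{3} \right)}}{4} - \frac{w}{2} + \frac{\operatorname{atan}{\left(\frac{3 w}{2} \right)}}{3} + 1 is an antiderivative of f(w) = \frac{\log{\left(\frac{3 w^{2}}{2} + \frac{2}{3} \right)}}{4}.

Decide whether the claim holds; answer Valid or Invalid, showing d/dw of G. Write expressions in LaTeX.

Valid - the claim checks out under differentiation.

d/dw[G] = \frac{\log{\left(9 w^{2} + 4 \right)}}{4} - \frac{\log{\left(6 \right)}}{4}
This equals f(w) exactly, so the claim holds.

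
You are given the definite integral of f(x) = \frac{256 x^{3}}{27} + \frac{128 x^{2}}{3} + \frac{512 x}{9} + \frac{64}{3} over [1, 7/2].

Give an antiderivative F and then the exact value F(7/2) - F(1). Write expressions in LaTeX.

The substitution u = - \frac{4 x^{2}}{3} - 4 x - 2 works: f is exactly (dF/du)*(du/dx) for that inner function.
F(x) = \frac{4 \left(- \frac{4 x^{2}}{3} - 4 x - 2\right)^{2}}{3} is an antiderivative of f.
Check: d/dx[\frac{4 \left(- \frac{4 x^{2}}{3} - 4 x - 2\right)^{2}}{3}] = \frac{256 x^{3}}{27} + \frac{128 x^{2}}{3} + \frac{512 x}{9} + \frac{64}{3} = f(x).
F(7/2) = \frac{37636}{27}; F(1) = \frac{1936}{27}.
Integral = F(7/2) - F(1) = \frac{11900}{9}.

Antiderivative: F(x) = \frac{4 \left(- \frac{4 x^{2}}{3} - 4 x - 2\right)^{2}}{3}; value = \frac{11900}{9}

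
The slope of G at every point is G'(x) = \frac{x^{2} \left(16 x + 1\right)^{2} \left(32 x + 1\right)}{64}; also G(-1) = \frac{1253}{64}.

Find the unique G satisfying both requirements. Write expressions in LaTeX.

The substitution u = 4 x^{2} + \frac{x}{4} works: G'(x) is exactly (dG/du)*(du/dx) for that inner function.
A general antiderivative is \frac{\left(4 x^{2} + \frac{x}{4}\right)^{3}}{3} + C.
The condition gives C = \frac{1253}{64} - (\frac{1125}{64}) = 2.
So G(x) = \frac{64 x^{6}}{3} + 4 x^{5} + \frac{x^{4}}{4} + \frac{x^{3}}{192} + 2.
Check: d/dx[\frac{64 x^{6}}{3} + 4 x^{5} + \frac{x^{4}}{4} + \frac{x^{3}}{192} + 2] = 128 x^{5} + 20 x^{4} + x^{3} + \frac{x^{2}}{64}, which equals G'(x).

G(x) = \frac{64 x^{6}}{3} + 4 x^{5} + \frac{x^{4}}{4} + \frac{x^{3}}{192} + 2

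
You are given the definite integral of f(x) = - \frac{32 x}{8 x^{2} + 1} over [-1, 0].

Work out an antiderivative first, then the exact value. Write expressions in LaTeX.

The substitution u = 4 x^{2} + \frac{1}{2} works: f is exactly (dF/du)*(du/dx) for that inner function.
F(x) = - 2 \log{\left(4 x^{2} + \frac{1}{2} \right)} is an antiderivative of f.
Check: d/dx[- 2 \log{\left(4 x^{2} + \frac{1}{2} \right)}] = - \frac{32 x}{8 x^{2} + 1} = f(x).
F(0) = 2 \log{\left(2 \right)}; F(-1) = - 2 \log{\left(\frac{9}{2} \right)}.
Integral = F(0) - F(-1) = 2 \log{\left(2 \right)} + 2 \log{\left(\frac{9}{2} \right)}.

Antiderivative: F(x) = - 2 \log{\left(4 x^{2} + \frac{1}{2} \right)}; value = 2 \log{\left(2 \right)} + 2 \log{\left(\frac{9}{2} \right)}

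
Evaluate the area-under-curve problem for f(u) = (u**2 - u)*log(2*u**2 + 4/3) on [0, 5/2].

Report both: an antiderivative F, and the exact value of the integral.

A candidate is checked by its d/du: the result must match f(u).
F(u) = (18*u**3*log(2*u**2 + 4/3) - 12*u**3 - 27*u**2*log(2*u**2 + 4/3) + 27*u**2 + 24*u - 18*log(u**2 + 2/3) - 8*sqrt(6)*atan(sqrt(6)*u/2))/54 is an antiderivative of f.
Check: d/du[(18*u**3*log(2*u**2 + 4/3) - 12*u**3 - 27*u**2*log(2*u**2 + 4/3) + 27*u**2 + 24*u - 18*log(u**2 + 2/3) - 8*sqrt(6)*atan(sqrt(6)*u/2))/54] = u**2*log(u**2 + 2/3) + u**2*log(2) - u*log(u**2 + 2/3) - u*log(2), which equals f(u).
F(5/2) = -log(83/12)/3 - 4*sqrt(6)*atan(5*sqrt(6)/4)/27 + 55/72 + 25*log(83/6)/12; F(0) = -log(2/3)/3.
Integral = F(5/2) - F(0) = -log(83/12)/3 - 4*sqrt(6)*atan(5*sqrt(6)/4)/27 + log(2/3)/3 + 55/72 + 25*log(83/6)/12.

Antiderivative: F(u) = (18*u**3*log(2*u**2 + 4/3) - 12*u**3 - 27*u**2*log(2*u**2 + 4/3) + 27*u**2 + 24*u - 18*log(u**2 + 2/3) - 8*sqrt(6)*atan(sqrt(6)*u/2))/54; value = -log(83/12)/3 - 4*sqrt(6)*atan(5*sqrt(6)/4)/27 + log(2/3)/3 + 55/72 + 25*log(83/6)/12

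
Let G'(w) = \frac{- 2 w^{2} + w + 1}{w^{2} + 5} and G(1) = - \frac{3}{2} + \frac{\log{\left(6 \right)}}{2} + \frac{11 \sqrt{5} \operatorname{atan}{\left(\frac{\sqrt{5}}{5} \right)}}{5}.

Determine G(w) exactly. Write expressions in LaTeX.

G(w) = \frac{- 20 w + 5 \log{\left(w^{2} + 5 \right)} + 22 \sqrt{5} \operatorname{atan}{\left(\frac{\sqrt{5} w}{5} \right)} + 5}{10}

Differentiate the proposed G(w) back; it has to land on the given G'(w).
A general antiderivative is - 2 w + \frac{\log{\left(w^{2} + 5 \right)}}{2} + \frac{11 \sqrt{5} \operatorname{atan}{\left(\frac{\sqrt{5} w}{5} \right)}}{5} + C.
The condition gives C = - \frac{3}{2} + \frac{\log{\left(6 \right)}}{2} + \frac{11 \sqrt{5} \operatorname{atan}{\left(\frac{\sqrt{5}}{5} \right)}}{5} - (-2 + \frac{\log{\left(6 \right)}}{2} + \frac{11 \sqrt{5} \operatorname{atan}{\left(\frac{\sqrt{5}}{5} \right)}}{5}) = \frac{1}{2}.
So G(w) = \frac{- 20 w + 5 \log{\left(w^{2} + 5 \right)} + 22 \sqrt{5} \operatorname{atan}{\left(\frac{\sqrt{5} w}{5} \right)} + 5}{10}.
Check: d/dw[\frac{- 20 w + 5 \log{\left(w^{2} + 5 \right)} + 22 \sqrt{5} \operatorname{atan}{\left(\frac{\sqrt{5} w}{5} \right)} + 5}{10}] = \frac{- 2 w^{2} + w + 1}{w^{2} + 5} = G'(w).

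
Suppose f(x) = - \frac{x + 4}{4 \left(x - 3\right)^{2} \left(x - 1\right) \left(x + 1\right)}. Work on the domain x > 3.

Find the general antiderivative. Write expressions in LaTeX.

The denominator factors as 4 \left(x - 3\right)^{2} \left(x - 1\right) \left(x + 1\right); partial fractions split f into directly integrable pieces: \frac{3}{128 \left(x + 1\right)} - \frac{5}{32 \left(x - 1\right)} + \frac{17}{128 \left(x - 3\right)} - \frac{7}{32 \left(x - 3\right)^{2}}.
Check: d/dx[\frac{17 x \log{\left(x - 3 \right)} - 20 x \log{\left(x - 1 \right)} + 3 x \log{\left(x + 1 \right)} - 51 \log{\left(x - 3 \right)} + 60 \log{\left(x - 1 \right)} - 9 \log{\left(x + 1 \right)} + 28}{128 \left(x - 3\right)}] = \frac{- x - 4}{4 x^{4} - 24 x^{3} + 32 x^{2} + 24 x - 36}, which equals f(x).

F(x) = \frac{17 x \log{\left(x - 3 \right)} - 20 x \log{\left(x - 1 \right)} + 3 x \log{\left(x + 1 \right)} - 51 \log{\left(x - 3 \right)} + 60 \log{\left(x - 1 \right)} - 9 \log{\left(x + 1 \right)} + 28}{128 \left(x - 3\right)} + C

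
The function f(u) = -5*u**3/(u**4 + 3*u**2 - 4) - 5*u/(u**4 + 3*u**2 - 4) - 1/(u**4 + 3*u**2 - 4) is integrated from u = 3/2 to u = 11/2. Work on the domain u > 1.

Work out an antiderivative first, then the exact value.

The denominator factors as (u - 1)*(u + 1)*(u**2 + 4); partial fractions split f into directly integrable pieces: -(15*u - 1)/(5*(u**2 + 4)) - 9/(10*(u + 1)) - 11/(10*(u - 1)).
F(u) = -11*log(u - 1)/10 - 9*log(u + 1)/10 - 3*log(u**2 + 4)/2 + atan(u/2)/10 is an antiderivative of f.
Check: d/du[-11*log(u - 1)/10 - 9*log(u + 1)/10 - 3*log(u**2 + 4)/2 + atan(u/2)/10] = (-5*u**3 - 5*u - 1)/(u**4 + 3*u**2 - 4), which equals f(u).
F(11/2) = -3*log(137/4)/2 - 9*log(13/2)/10 - 11*log(9/2)/10 + atan(11/4)/10; F(3/2) = -3*log(25/4)/2 - 9*log(5/2)/10 + atan(3/4)/10 + 11*log(2)/10.
Integral = F(11/2) - F(3/2) = -3*log(137/4)/2 - 9*log(13/2)/10 - 11*log(9/2)/10 - 11*log(2)/10 - atan(3/4)/10 + atan(11/4)/10 + 9*log(5/2)/10 + 3*log(25/4)/2.

Antiderivative: F(u) = -11*log(u - 1)/10 - 9*log(u + 1)/10 - 3*log(u**2 + 4)/2 + atan(u/2)/10; value = -3*log(137/4)/2 - 9*log(13/2)/10 - 11*log(9/2)/10 - 11*log(2)/10 - atan(3/4)/10 + atan(11/4)/10 + 9*log(5/2)/10 + 3*log(25/4)/2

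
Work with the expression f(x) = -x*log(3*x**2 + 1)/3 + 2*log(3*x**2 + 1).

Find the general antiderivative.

F(x) = -(3*x**2*log(3*x**2 + 1) - 3*x**2 - 36*x*log(3*x**2 + 1) + 72*x + log(x**2 + 1/3) - 24*sqrt(3)*atan(sqrt(3)*x))/18 + C

Integrate term by term and add the pieces.
Check: d/dx[-(3*x**2*log(3*x**2 + 1) - 3*x**2 - 36*x*log(3*x**2 + 1) + 72*x + log(x**2 + 1/3) - 24*sqrt(3)*atan(sqrt(3)*x))/18] = -x*log(3*x**2 + 1)/3 + 2*log(3*x**2 + 1) = f(x).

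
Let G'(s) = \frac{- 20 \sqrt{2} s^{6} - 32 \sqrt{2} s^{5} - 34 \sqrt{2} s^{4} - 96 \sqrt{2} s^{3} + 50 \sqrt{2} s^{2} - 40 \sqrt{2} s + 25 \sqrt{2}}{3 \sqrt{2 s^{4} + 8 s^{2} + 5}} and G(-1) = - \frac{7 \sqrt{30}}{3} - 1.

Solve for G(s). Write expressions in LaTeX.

Recognize the product-rule pattern: G'(s) = u'v + uv' with u = \frac{4 \sqrt{s^{4} + 4 s^{2} + \frac{5}{2}}}{3}, v = - s^{3} - 2 s^{2} + \frac{5 s}{2}, so integration by parts undoes it.
A general antiderivative is \frac{4 \left(- s^{3} - 2 s^{2} + \frac{5 s}{2}\right) \sqrt{s^{4} + 4 s^{2} + \frac{5}{2}}}{3} + C.
The condition gives C = - \frac{7 \sqrt{30}}{3} - 1 - (- \frac{7 \sqrt{30}}{3}) = -1.
So G(s) = \frac{4 \left(- s^{3} - 2 s^{2} + \frac{5 s}{2}\right) \sqrt{s^{4} + 4 s^{2} + \frac{5}{2}}}{3} - 1.
Check: d/ds[\frac{4 \left(- s^{3} - 2 s^{2} + \frac{5 s}{2}\right) \sqrt{s^{4} + 4 s^{2} + \frac{5}{2}}}{3} - 1] = \frac{\sqrt{2} \left(- 40 s^{6} - 64 s^{5} - 68 s^{4} - 192 s^{3} + 100 s^{2} - 80 s + 50\right)}{6 \sqrt{2 s^{4} + 8 s^{2} + 5}}, which equals G'(s).

G(s) = \frac{4 \left(- s^{3} - 2 s^{2} + \frac{5 s}{2}\right) \sqrt{s^{4} + 4 s^{2} + \frac{5}{2}}}{3} - 1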